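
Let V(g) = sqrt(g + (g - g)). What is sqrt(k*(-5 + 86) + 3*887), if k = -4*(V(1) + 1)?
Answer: sqrt(2013) ≈ 44.866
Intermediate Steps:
V(g) = sqrt(g) (V(g) = sqrt(g + 0) = sqrt(g))
k = -8 (k = -4*(sqrt(1) + 1) = -4*(1 + 1) = -4*2 = -8)
sqrt(k*(-5 + 86) + 3*887) = sqrt(-8*(-5 + 86) + 3*887) = sqrt(-8*81 + 2661) = sqrt(-648 + 2661) = sqrt(2013)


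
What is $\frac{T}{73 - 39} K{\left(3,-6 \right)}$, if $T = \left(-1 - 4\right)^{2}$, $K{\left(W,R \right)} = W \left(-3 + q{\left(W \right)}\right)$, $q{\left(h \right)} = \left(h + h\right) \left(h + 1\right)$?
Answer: $\frac{1575}{34} \approx 46.324$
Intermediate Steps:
$q{\left(h \right)} = 2 h \left(1 + h\right)$
$K{\left(W,R \right)} = W \left(-3 + 2 W \left(1 + W\right)\right)$
$T = 25$ ($T = \left(-5\right)^{2} = 25$)
$\frac{T}{73 - 39} K{\left(3,-6 \right)} = \frac{1}{73 - 39} \cdot 25 \cdot 3 \left(-3 + 2 \cdot 3 \left(1 + 3\right)\right) = \frac{1}{34} \cdot 25 \cdot 3 \left(-3 + 2 \cdot 3 \cdot 4\right) = \frac{1}{34} \cdot 25 \cdot 3 \left(-3 + 24\right) = \frac{25 \cdot 3 \cdot 21}{34} = \frac{25}{34} \cdot 63 = \frac{1575}{34}$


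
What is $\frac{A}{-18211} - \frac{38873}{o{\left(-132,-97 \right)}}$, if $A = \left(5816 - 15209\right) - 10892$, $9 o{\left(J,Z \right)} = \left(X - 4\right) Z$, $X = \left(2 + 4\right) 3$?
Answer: $\frac{6398792857}{24730538} \approx 258.74$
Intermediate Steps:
$X = 18$ ($X = 6 \cdot 3 = 18$)
$o{\left(J,Z \right)} = \frac{14 Z}{9}$ ($o{\left(J,Z \right)} = \frac{\left(18 - 4\right) Z}{9} = \frac{14 Z}{9}$)
$A = -20285$ ($A = -9393 - 10892 = -20285$)
$\frac{A}{-18211} - \frac{38873}{o{\left(-132,-97 \right)}} = - \frac{20285}{-18211} - \frac{38873}{\frac{14}{9} \left(-97\right)} = \left(-20285\right) \left(- \frac{1}{18211}\right) - \frac{38873}{- \frac{1358}{9}} = \frac{20285}{18211} - - \frac{349857}{1358} = \frac{20285}{18211} + \frac{349857}{1358} = \frac{6398792857}{24730538}$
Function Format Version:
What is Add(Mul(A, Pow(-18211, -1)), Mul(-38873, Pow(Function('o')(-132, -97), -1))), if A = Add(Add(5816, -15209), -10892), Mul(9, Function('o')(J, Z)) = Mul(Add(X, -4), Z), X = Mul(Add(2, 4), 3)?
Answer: Rational(6398792857, 24730538) ≈ 258.74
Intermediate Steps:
X = 18 (X = Mul(6, 3) = 18)
Function('o')(J, Z) = Mul(Rational(14, 9), Z) (Function('o')(J, Z) = Mul(Rational(1, 9), Mul(Add(18, -4), Z)) = Mul(Rational(1, 9), Mul(14, Z)) = Mul(Rational(14, 9), Z))
A = -20285 (A = Add(-9393, -10892) = -20285)
Add(Mul(A, Pow(-18211, -1)), Mul(-38873, Pow(Function('o')(-132, -97), -1))) = Add(Mul(-20285, Pow(-18211, -1)), Mul(-38873, Pow(Mul(Rational(14, 9), -97), -1))) = Add(Mul(-20285, Rational(-1, 18211)), Mul(-38873, Pow(Rational(-1358, 9), -1))) = Add(Rational(20285, 18211), Mul(-38873, Rational(-9, 1358))) = Add(Rational(20285, 18211), Rational(349857, 1358)) = Rational(6398792857, 24730538)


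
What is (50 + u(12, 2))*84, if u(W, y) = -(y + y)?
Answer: 3864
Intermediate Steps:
u(W, y) = -2*y
(50 + u(12, 2))*84 = (50 - 2*2)*84 = (50 - 4)*84 = 46*84 = 3864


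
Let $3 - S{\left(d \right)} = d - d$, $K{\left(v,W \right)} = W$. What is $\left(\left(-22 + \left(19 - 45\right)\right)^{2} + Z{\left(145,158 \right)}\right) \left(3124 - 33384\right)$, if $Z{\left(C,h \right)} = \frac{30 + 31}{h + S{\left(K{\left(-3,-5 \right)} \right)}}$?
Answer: $- \frac{11226611300}{161} \approx -6.9731 \cdot 10^{7}$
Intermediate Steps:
$S{\left(d \right)} = 3$ ($S{\left(d \right)} = 3 - \left(d - d\right) = 3 - 0 = 3 + 0 = 3$)
$Z{\left(C,h \right)} = \frac{61}{3 + h}$ ($Z{\left(C,h \right)} = \frac{30 + 31}{h + 3} = \frac{61}{3 + h}$)
$\left(\left(-22 + \left(19 - 45\right)\right)^{2} + Z{\left(145,158 \right)}\right) \left(3124 - 33384\right) = \left(\left(-22 + \left(19 - 45\right)\right)^{2} + \frac{61}{3 + 158}\right) \left(3124 - 33384\right) = \left(\left(-22 - 26\right)^{2} + \frac{61}{161}\right) \left(-30260\right) = \left(\left(-48\right)^{2} + 61 \cdot \frac{1}{161}\right) \left(-30260\right) = \left(2304 + \frac{61}{161}\right) \left(-30260\right) = \frac{371005}{161} \left(-30260\right) = - \frac{11226611300}{161}$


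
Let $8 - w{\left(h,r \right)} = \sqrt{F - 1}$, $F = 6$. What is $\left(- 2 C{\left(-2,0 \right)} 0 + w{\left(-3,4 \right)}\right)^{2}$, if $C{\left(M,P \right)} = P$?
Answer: $\left(8 - \sqrt{5}\right)^{2} \approx 33.223$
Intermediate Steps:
$w{\left(h,r \right)} = 8 - \sqrt{5}$ ($w{\left(h,r \right)} = 8 - \sqrt{6 - 1} = 8 - \sqrt{5}$)
$\left(- 2 C{\left(-2,0 \right)} 0 + w{\left(-3,4 \right)}\right)^{2} = \left(\left(-2\right) 0 \cdot 0 + \left(8 - \sqrt{5}\right)\right)^{2} = \left(0 \cdot 0 + \left(8 - \sqrt{5}\right)\right)^{2} = \left(0 + \left(8 - \sqrt{5}\right)\right)^{2} = \left(8 - \sqrt{5}\right)^{2}$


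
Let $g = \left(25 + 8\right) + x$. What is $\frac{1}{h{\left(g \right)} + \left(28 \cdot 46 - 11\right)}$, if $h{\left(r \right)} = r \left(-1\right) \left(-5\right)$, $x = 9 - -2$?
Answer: $\frac{1}{1497} \approx 0.000668$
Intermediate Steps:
$x = 11$ ($x = 9 + 2 = 11$)
$g = 44$ ($g = \left(25 + 8\right) + 11 = 33 + 11 = 44$)
$h{\left(r \right)} = 5 r$ ($h{\left(r \right)} = - r \left(-5\right) = 5 r$)
$\frac{1}{h{\left(g \right)} + \left(28 \cdot 46 - 11\right)} = \frac{1}{5 \cdot 44 + \left(28 \cdot 46 - 11\right)} = \frac{1}{220 + \left(1288 - 11\right)} = \frac{1}{220 + 1277} = \frac{1}{1497}$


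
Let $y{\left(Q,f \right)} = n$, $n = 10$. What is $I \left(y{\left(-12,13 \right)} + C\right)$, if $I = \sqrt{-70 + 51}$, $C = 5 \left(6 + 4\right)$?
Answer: $60 i \sqrt{19} \approx 261.53 i$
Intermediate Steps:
$y{\left(Q,f \right)} = 10$
$C = 50$ ($C = 5 \cdot 10 = 50$)
$I = i \sqrt{19}$ ($I = \sqrt{-19} = i \sqrt{19} \approx 4.3589 i$)
$I \left(y{\left(-12,13 \right)} + C\right) = i \sqrt{19} \left(10 + 50\right) = i \sqrt{19} \cdot 60 = 60 i \sqrt{19}$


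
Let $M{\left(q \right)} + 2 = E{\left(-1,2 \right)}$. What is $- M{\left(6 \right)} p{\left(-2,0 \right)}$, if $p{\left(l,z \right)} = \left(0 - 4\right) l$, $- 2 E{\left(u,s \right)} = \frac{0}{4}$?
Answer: $16$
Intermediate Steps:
$E{\left(u,s \right)} = 0$ ($E{\left(u,s \right)} = - \frac{0 \cdot \frac{1}{4}}{2} = \left(- \frac{1}{2}\right) 0 = 0$)
$M{\left(q \right)} = -2$ ($M{\left(q \right)} = -2 + 0 = -2$)
$p{\left(l,z \right)} = - 4 l$
$- M{\left(6 \right)} p{\left(-2,0 \right)} = - \left(-2\right) \left(\left(-4\right) \left(-2\right)\right) = - \left(-2\right) 8 = \left(-1\right) \left(-16\right) = 16$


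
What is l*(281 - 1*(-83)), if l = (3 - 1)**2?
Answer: 1456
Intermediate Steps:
l = 4 (l = 2**2 = 4)
l*(281 - 1*(-83)) = 4*(281 - 1*(-83)) = 4*(281 + 83) = 4*364 = 1456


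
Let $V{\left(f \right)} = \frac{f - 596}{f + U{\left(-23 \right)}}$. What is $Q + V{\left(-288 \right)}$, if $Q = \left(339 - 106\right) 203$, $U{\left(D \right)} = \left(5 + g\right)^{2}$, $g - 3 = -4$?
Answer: $\frac{189209}{4} \approx 47302.0$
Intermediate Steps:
$g = -1$ ($g = 3 - 4 = -1$)
$U{\left(D \right)} = 16$ ($U{\left(D \right)} = \left(5 - 1\right)^{2} = 4^{2} = 16$)
$V{\left(f \right)} = \frac{-596 + f}{16 + f}$ ($V{\left(f \right)} = \frac{f - 596}{f + 16} = \frac{-596 + f}{16 + f}$)
$Q = 47299$ ($Q = 233 \cdot 203 = 47299$)
$Q + V{\left(-288 \right)} = 47299 + \frac{-596 - 288}{16 - 288} = 47299 + \frac{1}{-272} \left(-884\right) = 47299 - - \frac{13}{4} = 47299 + \frac{13}{4} = \frac{189209}{4}$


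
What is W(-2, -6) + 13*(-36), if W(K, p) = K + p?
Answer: -476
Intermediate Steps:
W(-2, -6) + 13*(-36) = (-2 - 6) + 13*(-36) = -8 - 468 = -476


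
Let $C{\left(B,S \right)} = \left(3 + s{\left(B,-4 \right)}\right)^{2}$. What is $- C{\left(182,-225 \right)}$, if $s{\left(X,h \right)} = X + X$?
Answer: $-134689$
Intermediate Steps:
$s{\left(X,h \right)} = 2 X$
$C{\left(B,S \right)} = \left(3 + 2 B\right)^{2}$
$- C{\left(182,-225 \right)} = - \left(3 + 2 \cdot 182\right)^{2} = - \left(3 + 364\right)^{2} = - 367^{2} = \left(-1\right) 134689 = -134689$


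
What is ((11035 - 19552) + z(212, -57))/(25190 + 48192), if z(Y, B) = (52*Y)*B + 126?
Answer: -636759/73382 ≈ -8.6773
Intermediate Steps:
z(Y, B) = 126 + 52*B*Y (z(Y, B) = 52*B*Y + 126 = 126 + 52*B*Y)
((11035 - 19552) + z(212, -57))/(25190 + 48192) = ((11035 - 19552) + (126 + 52*(-57)*212))/(25190 + 48192) = (-8517 + (126 - 628368))/73382 = (-8517 - 628242)*(1/73382) = -636759*1/73382 = -636759/73382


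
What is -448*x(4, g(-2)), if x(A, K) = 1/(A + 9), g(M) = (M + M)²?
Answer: -448/13 ≈ -34.462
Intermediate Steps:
g(M) = 4*M² (g(M) = (2*M)² = 4*M²)
x(A, K) = 1/(9 + A)
-448*x(4, g(-2)) = -448/(9 + 4) = -448/13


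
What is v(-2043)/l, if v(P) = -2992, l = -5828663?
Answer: 2992/5828663 ≈ 0.00051333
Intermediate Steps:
v(-2043)/l = -2992/(-5828663) = -2992*(-1/5828663) = 2992/5828663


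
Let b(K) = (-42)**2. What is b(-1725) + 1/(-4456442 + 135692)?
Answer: 7621802999/4320750 ≈ 1764.0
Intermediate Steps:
b(K) = 1764
b(-1725) + 1/(-4456442 + 135692) = 1764 + 1/(-4456442 + 135692) = 1764 + 1/(-4320750) = 1764 - 1/4320750 = 7621802999/4320750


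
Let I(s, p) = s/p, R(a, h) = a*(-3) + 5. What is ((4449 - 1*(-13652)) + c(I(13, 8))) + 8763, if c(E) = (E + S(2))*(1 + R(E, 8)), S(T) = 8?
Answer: 1719989/64 ≈ 26875.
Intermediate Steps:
R(a, h) = 5 - 3*a (R(a, h) = -3*a + 5 = 5 - 3*a)
c(E) = (6 - 3*E)*(8 + E) (c(E) = (E + 8)*(1 + (5 - 3*E)) = (8 + E)*(6 - 3*E) = (6 - 3*E)*(8 + E))
((4449 - 1*(-13652)) + c(I(13, 8))) + 8763 = ((4449 - 1*(-13652)) + (48 - 234/8 - 3*(13/8)**2)) + 8763 = ((4449 + 13652) + (48 - 234/8 - 3*(13*(1/8))**2)) + 8763 = (18101 + (48 - 18*13/8 - 3*(13/8)**2)) + 8763 = (18101 + (48 - 117/4 - 3*169/64)) + 8763 = (18101 + (48 - 117/4 - 507/64)) + 8763 = (18101 + 693/64) + 8763 = 1159157/64 + 8763 = 1719989/64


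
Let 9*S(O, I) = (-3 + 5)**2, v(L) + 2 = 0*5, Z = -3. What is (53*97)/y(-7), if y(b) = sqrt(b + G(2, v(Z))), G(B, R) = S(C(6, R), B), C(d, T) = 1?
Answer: -15423*I*sqrt(59)/59 ≈ -2007.9*I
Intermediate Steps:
v(L) = -2 (v(L) = -2 + 0*5 = -2 + 0 = -2)
S(O, I) = 4/9 (S(O, I) = (-3 + 5)**2/9 = (1/9)*2**2 = (1/9)*4 = 4/9)
G(B, R) = 4/9
y(b) = sqrt(4/9 + b) (y(b) = sqrt(b + 4/9) = sqrt(4/9 + b))
(53*97)/y(-7) = (53*97)/((sqrt(4 + 9*(-7))/3)) = 5141/((sqrt(4 - 63)/3)) = 5141/((sqrt(-59)/3)) = 5141/(((I*sqrt(59))/3)) = 5141/((I*sqrt(59)/3)) = 5141*(-3*I*sqrt(59)/59) = -15423*I*sqrt(59)/59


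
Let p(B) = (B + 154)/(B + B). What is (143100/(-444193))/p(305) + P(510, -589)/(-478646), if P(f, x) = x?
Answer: -29113487047/68196046142 ≈ -0.42691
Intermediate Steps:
p(B) = (154 + B)/(2*B) (p(B) = (154 + B)/((2*B)) = (154 + B)*(1/(2*B)) = (154 + B)/(2*B))
(143100/(-444193))/p(305) + P(510, -589)/(-478646) = (143100/(-444193))/(((1/2)*(154 + 305)/305)) - 589/(-478646) = (143100*(-1/444193))/(((1/2)*(1/305)*459)) - 589*(-1/478646) = -2700/(8381*459/610) + 589/478646 = -2700/8381*610/459 + 589/478646 = -61000/142477 + 589/478646 = -29113487047/68196046142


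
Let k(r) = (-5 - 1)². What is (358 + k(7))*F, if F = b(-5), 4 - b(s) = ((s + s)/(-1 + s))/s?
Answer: 5122/3 ≈ 1707.3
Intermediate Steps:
k(r) = 36 (k(r) = (-6)² = 36)
b(s) = 4 - 2/(-1 + s) (b(s) = 4 - (s + s)/(-1 + s)/s = 4 - (2*s)/(-1 + s)/s = 4 - 2*s/(-1 + s)/s = 4 - 2/(-1 + s))
F = 13/3 (F = 2*(-3 + 2*(-5))/(-1 - 5) = 2*(-3 - 10)/(-6) = 2*(-⅙)*(-13) = 13/3 ≈ 4.3333)
(358 + k(7))*F = (358 + 36)*(13/3) = 394*(13/3) = 5122/3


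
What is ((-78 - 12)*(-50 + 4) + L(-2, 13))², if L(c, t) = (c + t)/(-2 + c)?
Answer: 273869401/16 ≈ 1.7117e+7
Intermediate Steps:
L(c, t) = (c + t)/(-2 + c)
((-78 - 12)*(-50 + 4) + L(-2, 13))² = ((-78 - 12)*(-50 + 4) + (-2 + 13)/(-2 - 2))² = (-90*(-46) + 11/(-4))² = (4140 - ¼*11)² = (4140 - 11/4)² = (16549/4)² = 273869401/16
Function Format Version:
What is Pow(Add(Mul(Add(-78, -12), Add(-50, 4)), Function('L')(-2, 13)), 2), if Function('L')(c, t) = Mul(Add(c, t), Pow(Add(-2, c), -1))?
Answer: Rational(273869401, 16) ≈ 1.7117e+7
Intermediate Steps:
Function('L')(c, t) = Mul(Pow(Add(-2, c), -1), Add(c, t))
Pow(Add(Mul(Add(-78, -12), Add(-50, 4)), Function('L')(-2, 13)), 2) = Pow(Add(Mul(Add(-78, -12), Add(-50, 4)), Mul(Pow(Add(-2, -2), -1), Add(-2, 13))), 2) = Pow(Add(Mul(-90, -46), Mul(Pow(-4, -1), 11)), 2) = Pow(Add(4140, Mul(Rational(-1, 4), 11)), 2) = Pow(Add(4140, Rational(-11, 4)), 2) = Pow(Rational(16549, 4), 2) = Rational(273869401, 16)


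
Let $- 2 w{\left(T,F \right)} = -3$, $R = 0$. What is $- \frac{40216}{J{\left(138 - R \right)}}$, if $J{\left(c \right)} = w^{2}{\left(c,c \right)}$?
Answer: $- \frac{160864}{9} \approx -17874.0$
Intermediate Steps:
$w{\left(T,F \right)} = \frac{3}{2}$ ($w{\left(T,F \right)} = \left(- \frac{1}{2}\right) \left(-3\right) = \frac{3}{2}$)
$J{\left(c \right)} = \frac{9}{4}$ ($J{\left(c \right)} = \left(\frac{3}{2}\right)^{2} = \frac{9}{4}$)
$- \frac{40216}{J{\left(138 - R \right)}} = - \frac{40216}{\frac{9}{4}} = \left(-40216\right) \frac{4}{9} = - \frac{160864}{9}$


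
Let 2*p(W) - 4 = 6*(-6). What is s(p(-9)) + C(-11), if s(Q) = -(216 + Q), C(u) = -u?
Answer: -189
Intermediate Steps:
p(W) = -16 (p(W) = 2 + (6*(-6))/2 = 2 + (½)*(-36) = 2 - 18 = -16)
s(Q) = -216 - Q
s(p(-9)) + C(-11) = (-216 - 1*(-16)) - 1*(-11) = (-216 + 16) + 11 = -200 + 11 = -189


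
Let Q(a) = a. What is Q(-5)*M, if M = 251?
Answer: -1255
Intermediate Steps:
Q(-5)*M = -5*251 = -1255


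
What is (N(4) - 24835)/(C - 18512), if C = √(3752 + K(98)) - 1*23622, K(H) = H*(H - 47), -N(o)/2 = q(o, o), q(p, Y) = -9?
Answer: 40216903/68279431 + 47725*√14/136558862 ≈ 0.59031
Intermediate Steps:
N(o) = 18 (N(o) = -2*(-9) = 18)
K(H) = H*(-47 + H)
C = -23622 + 25*√14 (C = √(3752 + 98*(-47 + 98)) - 1*23622 = √(3752 + 98*51) - 23622 = √(3752 + 4998) - 23622 = √8750 - 23622 = 25*√14 - 23622 = -23622 + 25*√14 ≈ -23528.)
(N(4) - 24835)/(C - 18512) = (18 - 24835)/((-23622 + 25*√14) - 18512) = -24817/(-42134 + 25*√14)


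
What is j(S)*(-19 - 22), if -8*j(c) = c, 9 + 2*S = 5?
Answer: -41/4 ≈ -10.250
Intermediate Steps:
S = -2 (S = -9/2 + (½)*5 = -9/2 + 5/2 = -2)
j(c) = -c/8
j(S)*(-19 - 22) = (-⅛*(-2))*(-19 - 22) = (¼)*(-41) = -41/4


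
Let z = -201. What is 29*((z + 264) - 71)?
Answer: -232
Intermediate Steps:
29*((z + 264) - 71) = 29*((-201 + 264) - 71) = 29*(63 - 71) = 29*(-8) = -232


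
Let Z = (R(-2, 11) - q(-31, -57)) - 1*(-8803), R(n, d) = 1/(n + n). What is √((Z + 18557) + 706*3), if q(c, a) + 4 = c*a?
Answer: √110859/2 ≈ 166.48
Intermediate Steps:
q(c, a) = -4 + a*c (q(c, a) = -4 + c*a = -4 + a*c)
R(n, d) = 1/(2*n)
Z = 28159/4 (Z = ((½)/(-2) - (-4 - 57*(-31))) - 1*(-8803) = ((½)*(-½) - (-4 + 1767)) + 8803 = (-¼ - 1*1763) + 8803 = (-¼ - 1763) + 8803 = -7053/4 + 8803 = 28159/4 ≈ 7039.8)
√((Z + 18557) + 706*3) = √((28159/4 + 18557) + 706*3) = √(102387/4 + 2118) = √(110859/4) = √110859/2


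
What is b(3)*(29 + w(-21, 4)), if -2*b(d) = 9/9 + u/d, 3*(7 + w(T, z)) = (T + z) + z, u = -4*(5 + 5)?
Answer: 1961/18 ≈ 108.94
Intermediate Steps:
u = -40 (u = -4*10 = -40)
w(T, z) = -7 + T/3 + 2*z/3 (w(T, z) = -7 + ((T + z) + z)/3 = -7 + (T + 2*z)/3 = -7 + (T/3 + 2*z/3) = -7 + T/3 + 2*z/3)
b(d) = -½ + 20/d (b(d) = -(9/9 - 40/d)/2 = -(9*(⅑) - 40/d)/2 = -(1 - 40/d)/2 = -½ + 20/d)
b(3)*(29 + w(-21, 4)) = ((½)*(40 - 1*3)/3)*(29 + (-7 + (⅓)*(-21) + (⅔)*4)) = ((½)*(⅓)*(40 - 3))*(29 + (-7 - 7 + 8/3)) = ((½)*(⅓)*37)*(29 - 34/3) = (37/6)*(53/3) = 1961/18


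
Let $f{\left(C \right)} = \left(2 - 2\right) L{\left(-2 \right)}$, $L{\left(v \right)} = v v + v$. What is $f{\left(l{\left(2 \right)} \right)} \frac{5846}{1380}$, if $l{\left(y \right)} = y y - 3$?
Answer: $0$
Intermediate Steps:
$l{\left(y \right)} = -3 + y^{2}$ ($l{\left(y \right)} = y^{2} - 3 = -3 + y^{2}$)
$L{\left(v \right)} = v + v^{2}$ ($L{\left(v \right)} = v^{2} + v = v + v^{2}$)
$f{\left(C \right)} = 0$ ($f{\left(C \right)} = \left(2 - 2\right) \left(- 2 \left(1 - 2\right)\right) = 0 \left(\left(-2\right) \left(-1\right)\right) = 0 \cdot 2 = 0$)
$f{\left(l{\left(2 \right)} \right)} \frac{5846}{1380} = 0 \cdot \frac{5846}{1380} = 0 \cdot 5846 \cdot \frac{1}{1380} = 0 \cdot \frac{2923}{690} = 0$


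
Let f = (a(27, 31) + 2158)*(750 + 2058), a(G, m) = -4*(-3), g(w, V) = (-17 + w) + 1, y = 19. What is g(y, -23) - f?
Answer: -6093357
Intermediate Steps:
g(w, V) = -16 + w
a(G, m) = 12
f = 6093360 (f = (12 + 2158)*(750 + 2058) = 2170*2808 = 6093360)
g(y, -23) - f = (-16 + 19) - 1*6093360 = 3 - 6093360 = -6093357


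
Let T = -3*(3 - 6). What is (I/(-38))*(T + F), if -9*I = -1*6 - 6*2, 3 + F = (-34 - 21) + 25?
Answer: 24/19 ≈ 1.2632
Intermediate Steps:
T = 9 (T = -3*(-3) = 9)
F = -33 (F = -3 + ((-34 - 21) + 25) = -3 + (-55 + 25) = -3 - 30 = -33)
I = 2 (I = -(-1*6 - 6*2)/9 = -(-6 - 12)/9 = -⅑*(-18) = 2)
(I/(-38))*(T + F) = (2/(-38))*(9 - 33) = (2*(-1/38))*(-24) = -1/19*(-24) = 24/19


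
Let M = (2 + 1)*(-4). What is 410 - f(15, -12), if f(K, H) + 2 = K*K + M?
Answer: 199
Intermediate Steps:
M = -12 (M = 3*(-4) = -12)
f(K, H) = -14 + K² (f(K, H) = -2 + (K*K - 12) = -2 + (K² - 12) = -2 + (-12 + K²) = -14 + K²)
410 - f(15, -12) = 410 - (-14 + 15²) = 410 - (-14 + 225) = 410 - 1*211 = 410 - 211 = 199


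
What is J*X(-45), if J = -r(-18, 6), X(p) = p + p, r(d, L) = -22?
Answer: -1980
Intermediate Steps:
X(p) = 2*p
J = 22 (J = -1*(-22) = 22)
J*X(-45) = 22*(2*(-45)) = 22*(-90) = -1980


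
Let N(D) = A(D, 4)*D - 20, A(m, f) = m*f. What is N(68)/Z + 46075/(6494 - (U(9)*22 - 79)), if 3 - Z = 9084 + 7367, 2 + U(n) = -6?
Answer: 158286769/27751888 ≈ 5.7036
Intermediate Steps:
U(n) = -8 (U(n) = -2 - 6 = -8)
A(m, f) = f*m
Z = -16448 (Z = 3 - (9084 + 7367) = 3 - 1*16451 = 3 - 16451 = -16448)
N(D) = -20 + 4*D² (N(D) = (4*D)*D - 20 = 4*D² - 20 = -20 + 4*D²)
N(68)/Z + 46075/(6494 - (U(9)*22 - 79)) = (-20 + 4*68²)/(-16448) + 46075/(6494 - (-8*22 - 79)) = (-20 + 4*4624)*(-1/16448) + 46075/(6494 - (-176 - 79)) = (-20 + 18496)*(-1/16448) + 46075/(6494 - 1*(-255)) = 18476*(-1/16448) + 46075/(6494 + 255) = -4619/4112 + 46075/6749 = 158286769/27751888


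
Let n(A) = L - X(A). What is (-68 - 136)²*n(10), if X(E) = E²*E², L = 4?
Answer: -415993536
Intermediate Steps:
X(E) = E⁴
n(A) = 4 - A⁴
(-68 - 136)²*n(10) = (-68 - 136)²*(4 - 1*10⁴) = (-204)²*(4 - 1*10000) = 41616*(4 - 10000) = 41616*(-9996) = -415993536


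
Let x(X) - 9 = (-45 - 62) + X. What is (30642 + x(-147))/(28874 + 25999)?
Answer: 30397/54873 ≈ 0.55395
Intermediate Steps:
x(X) = -98 + X (x(X) = 9 + ((-45 - 62) + X) = 9 + (-107 + X) = -98 + X)
(30642 + x(-147))/(28874 + 25999) = (30642 + (-98 - 147))/(28874 + 25999) = (30642 - 245)/54873 = 30397*(1/54873) = 30397/54873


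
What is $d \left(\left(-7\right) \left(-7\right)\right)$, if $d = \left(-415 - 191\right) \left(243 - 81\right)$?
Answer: $-4810428$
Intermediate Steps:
$d = -98172$ ($d = \left(-606\right) 162 = -98172$)
$d \left(\left(-7\right) \left(-7\right)\right) = - 98172 \left(\left(-7\right) \left(-7\right)\right) = \left(-98172\right) 49 = -4810428$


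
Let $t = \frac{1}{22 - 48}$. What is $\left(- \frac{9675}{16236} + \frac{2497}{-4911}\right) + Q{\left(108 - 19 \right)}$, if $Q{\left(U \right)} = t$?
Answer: $- \frac{131620591}{115172772} \approx -1.1428$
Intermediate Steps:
$t = - \frac{1}{26}$ ($t = \frac{1}{22 - 48} = \frac{1}{-26} = - \frac{1}{26} \approx -0.038462$)
$Q{\left(U \right)} = - \frac{1}{26}$
$\left(- \frac{9675}{16236} + \frac{2497}{-4911}\right) + Q{\left(108 - 19 \right)} = \left(- \frac{9675}{16236} + \frac{2497}{-4911}\right) - \frac{1}{26} = \left(\left(-9675\right) \frac{1}{16236} + 2497 \left(- \frac{1}{4911}\right)\right) - \frac{1}{26} = \left(- \frac{1075}{1804} - \frac{2497}{4911}\right) - \frac{1}{26} = - \frac{9783913}{8859444} - \frac{1}{26} = - \frac{131620591}{115172772}$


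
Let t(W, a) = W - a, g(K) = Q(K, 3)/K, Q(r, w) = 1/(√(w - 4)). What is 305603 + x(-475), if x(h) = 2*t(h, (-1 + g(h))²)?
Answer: 68736881877/225625 + 4*I/475 ≈ 3.0465e+5 + 0.008421*I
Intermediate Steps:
Q(r, w) = (-4 + w)^(-½) (Q(r, w) = 1/(√(-4 + w)) = (-4 + w)^(-½))
g(K) = -I/K (g(K) = 1/(√(-4 + 3)*K) = 1/(√(-1)*K) = (-I)/K = -I/K)
x(h) = -2*(-1 - I/h)² + 2*h (x(h) = 2*(h - (-1 - I/h)²) = -2*(-1 - I/h)² + 2*h)
305603 + x(-475) = 305603 + (2*(-475) - 2*(I - 475)²/(-475)²) = 305603 + (-950 - 2*1/225625*(-475 + I)²) = 305603 + (-950 - 2*(-475 + I)²/225625) = 304653 - 2*(-475 + I)²/225625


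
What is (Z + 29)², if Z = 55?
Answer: 7056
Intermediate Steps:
(Z + 29)² = (55 + 29)² = 84² = 7056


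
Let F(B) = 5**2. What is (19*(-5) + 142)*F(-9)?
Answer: 1175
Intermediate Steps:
F(B) = 25
(19*(-5) + 142)*F(-9) = (19*(-5) + 142)*25 = (-95 + 142)*25 = 47*25 = 1175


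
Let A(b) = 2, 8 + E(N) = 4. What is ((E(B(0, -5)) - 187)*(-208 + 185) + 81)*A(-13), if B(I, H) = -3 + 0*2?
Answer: 8948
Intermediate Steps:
B(I, H) = -3 (B(I, H) = -3 + 0 = -3)
E(N) = -4 (E(N) = -8 + 4 = -4)
((E(B(0, -5)) - 187)*(-208 + 185) + 81)*A(-13) = ((-4 - 187)*(-208 + 185) + 81)*2 = (-191*(-23) + 81)*2 = (4393 + 81)*2 = 4474*2 = 8948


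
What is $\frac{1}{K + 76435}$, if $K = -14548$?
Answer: $\frac{1}{61887} \approx 1.6158 \cdot 10^{-5}$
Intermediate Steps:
$\frac{1}{K + 76435} = \frac{1}{-14548 + 76435} = \frac{1}{61887}$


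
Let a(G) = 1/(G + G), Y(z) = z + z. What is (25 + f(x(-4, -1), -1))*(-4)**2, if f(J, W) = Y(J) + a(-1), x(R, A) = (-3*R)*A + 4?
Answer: 136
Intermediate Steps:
Y(z) = 2*z
x(R, A) = 4 - 3*A*R (x(R, A) = -3*A*R + 4 = 4 - 3*A*R)
a(G) = 1/(2*G)
f(J, W) = -1/2 + 2*J (f(J, W) = 2*J + (1/2)/(-1) = 2*J + (1/2)*(-1) = 2*J - 1/2 = -1/2 + 2*J)
(25 + f(x(-4, -1), -1))*(-4)**2 = (25 + (-1/2 + 2*(4 - 3*(-1)*(-4))))*(-4)**2 = (25 + (-1/2 + 2*(4 - 12)))*16 = (25 + (-1/2 + 2*(-8)))*16 = (25 + (-1/2 - 16))*16 = (25 - 33/2)*16 = (17/2)*16 = 136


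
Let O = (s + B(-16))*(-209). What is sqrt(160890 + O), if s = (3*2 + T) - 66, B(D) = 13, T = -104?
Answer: sqrt(192449) ≈ 438.69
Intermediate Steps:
s = -164 (s = (3*2 - 104) - 66 = (6 - 104) - 66 = -98 - 66 = -164)
O = 31559 (O = (-164 + 13)*(-209) = -151*(-209) = 31559)
sqrt(160890 + O) = sqrt(160890 + 31559) = sqrt(192449)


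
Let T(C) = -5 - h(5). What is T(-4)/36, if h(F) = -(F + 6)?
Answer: ⅙ ≈ 0.16667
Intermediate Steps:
h(F) = -6 - F (h(F) = -(6 + F) = -6 - F)
T(C) = 6 (T(C) = -5 - (-6 - 1*5) = -5 - (-6 - 5) = -5 - 1*(-11) = -5 + 11 = 6)
T(-4)/36 = 6/36 = 6*(1/36) = ⅙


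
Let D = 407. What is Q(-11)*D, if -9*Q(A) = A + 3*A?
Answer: 17908/9 ≈ 1989.8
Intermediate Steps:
Q(A) = -4*A/9 (Q(A) = -(A + 3*A)/9 = -4*A/9)
Q(-11)*D = -4/9*(-11)*407 = (44/9)*407 = 17908/9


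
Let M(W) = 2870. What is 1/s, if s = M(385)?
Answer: 1/2870 ≈ 0.00034843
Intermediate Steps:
s = 2870
1/s = 1/2870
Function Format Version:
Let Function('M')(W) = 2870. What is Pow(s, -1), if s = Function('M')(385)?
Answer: Rational(1, 2870) ≈ 0.00034843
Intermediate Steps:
s = 2870
Pow(s, -1) = Pow(2870, -1) = Rational(1, 2870)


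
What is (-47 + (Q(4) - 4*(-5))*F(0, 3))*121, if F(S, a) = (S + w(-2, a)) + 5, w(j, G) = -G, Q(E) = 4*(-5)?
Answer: -5687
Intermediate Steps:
Q(E) = -20
F(S, a) = 5 + S - a (F(S, a) = (S - a) + 5 = 5 + S - a)
(-47 + (Q(4) - 4*(-5))*F(0, 3))*121 = (-47 + (-20 - 4*(-5))*(5 + 0 - 1*3))*121 = (-47 + (-20 + 20)*(5 + 0 - 3))*121 = (-47 + 0*2)*121 = (-47 + 0)*121 = -47*121 = -5687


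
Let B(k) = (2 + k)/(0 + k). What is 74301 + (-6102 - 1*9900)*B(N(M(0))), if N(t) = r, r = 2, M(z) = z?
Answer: 42297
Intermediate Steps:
N(t) = 2
B(k) = (2 + k)/k
74301 + (-6102 - 1*9900)*B(N(M(0))) = 74301 + (-6102 - 1*9900)*((2 + 2)/2) = 74301 + (-6102 - 9900)*((½)*4) = 74301 - 16002*2 = 74301 - 32004 = 42297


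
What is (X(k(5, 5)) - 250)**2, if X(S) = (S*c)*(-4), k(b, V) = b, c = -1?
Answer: 52900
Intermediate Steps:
X(S) = 4*S (X(S) = (S*(-1))*(-4) = -S*(-4) = 4*S)
(X(k(5, 5)) - 250)**2 = (4*5 - 250)**2 = (20 - 250)**2 = (-230)**2 = 52900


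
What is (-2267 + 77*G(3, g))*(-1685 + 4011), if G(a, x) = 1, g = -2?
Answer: -5093940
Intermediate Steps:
(-2267 + 77*G(3, g))*(-1685 + 4011) = (-2267 + 77*1)*(-1685 + 4011) = (-2267 + 77)*2326 = -2190*2326 = -5093940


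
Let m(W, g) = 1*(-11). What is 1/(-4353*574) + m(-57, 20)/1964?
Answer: -13743403/2453646804 ≈ -0.0056012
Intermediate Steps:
m(W, g) = -11
1/(-4353*574) + m(-57, 20)/1964 = 1/(-4353*574) - 11/1964 = -1/4353*1/574 - 11*1/1964 = -1/2498622 - 11/1964 = -13743403/2453646804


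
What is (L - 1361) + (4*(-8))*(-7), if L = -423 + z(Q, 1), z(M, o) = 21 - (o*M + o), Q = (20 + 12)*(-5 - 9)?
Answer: -1092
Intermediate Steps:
Q = -448 (Q = 32*(-14) = -448)
z(M, o) = 21 - o - M*o (z(M, o) = 21 - (M*o + o) = 21 - (o + M*o) = 21 + (-o - M*o) = 21 - o - M*o)
L = 45 (L = -423 + (21 - 1*1 - 1*(-448)*1) = -423 + (21 - 1 + 448) = -423 + 468 = 45)
(L - 1361) + (4*(-8))*(-7) = (45 - 1361) + (4*(-8))*(-7) = -1316 - 32*(-7) = -1316 + 224 = -1092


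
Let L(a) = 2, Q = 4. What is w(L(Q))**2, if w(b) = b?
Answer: 4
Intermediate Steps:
w(L(Q))**2 = 2**2 = 4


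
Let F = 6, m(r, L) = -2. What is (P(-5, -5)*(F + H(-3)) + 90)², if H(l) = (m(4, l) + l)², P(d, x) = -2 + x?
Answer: 16129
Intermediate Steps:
H(l) = (-2 + l)²
(P(-5, -5)*(F + H(-3)) + 90)² = ((-2 - 5)*(6 + (-2 - 3)²) + 90)² = (-7*(6 + (-5)²) + 90)² = (-7*(6 + 25) + 90)² = (-7*31 + 90)² = (-217 + 90)² = (-127)² = 16129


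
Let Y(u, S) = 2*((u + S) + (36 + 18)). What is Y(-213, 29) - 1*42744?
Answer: -43004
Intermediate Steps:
Y(u, S) = 108 + 2*S + 2*u (Y(u, S) = 2*((S + u) + 54) = 2*(54 + S + u) = 108 + 2*S + 2*u)
Y(-213, 29) - 1*42744 = (108 + 2*29 + 2*(-213)) - 1*42744 = (108 + 58 - 426) - 42744 = -260 - 42744 = -43004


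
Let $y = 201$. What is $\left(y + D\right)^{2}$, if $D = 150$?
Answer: $123201$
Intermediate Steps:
$\left(y + D\right)^{2} = \left(201 + 150\right)^{2} = 351^{2} = 123201$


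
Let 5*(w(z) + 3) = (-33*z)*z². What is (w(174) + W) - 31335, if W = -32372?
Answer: -174163342/5 ≈ -3.4833e+7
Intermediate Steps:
w(z) = -3 - 33*z³/5 (w(z) = -3 + ((-33*z)*z²)/5 = -3 + (-33*z³)/5 = -3 - 33*z³/5)
(w(174) + W) - 31335 = ((-3 - 33/5*174³) - 32372) - 31335 = ((-3 - 33/5*5268024) - 32372) - 31335 = ((-3 - 173844792/5) - 32372) - 31335 = (-173844807/5 - 32372) - 31335 = -174006667/5 - 31335 = -174163342/5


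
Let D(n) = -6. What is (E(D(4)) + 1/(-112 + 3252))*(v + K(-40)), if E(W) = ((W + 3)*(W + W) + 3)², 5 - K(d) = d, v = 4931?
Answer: 5941270604/785 ≈ 7.5685e+6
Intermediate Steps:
K(d) = 5 - d
E(W) = (3 + 2*W*(3 + W))² (E(W) = ((3 + W)*(2*W) + 3)² = (2*W*(3 + W) + 3)² = (3 + 2*W*(3 + W))²)
(E(D(4)) + 1/(-112 + 3252))*(v + K(-40)) = ((3 + 2*(-6)² + 6*(-6))² + 1/(-112 + 3252))*(4931 + (5 - 1*(-40))) = ((3 + 2*36 - 36)² + 1/3140)*(4931 + (5 + 40)) = ((3 + 72 - 36)² + 1/3140)*(4931 + 45) = (39² + 1/3140)*4976 = (1521 + 1/3140)*4976 = (4775941/3140)*4976 = 5941270604/785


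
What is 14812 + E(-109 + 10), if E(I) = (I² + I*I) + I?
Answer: 34315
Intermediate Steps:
E(I) = I + 2*I² (E(I) = (I² + I²) + I = 2*I² + I = I + 2*I²)
14812 + E(-109 + 10) = 14812 + (-109 + 10)*(1 + 2*(-109 + 10)) = 14812 - 99*(1 + 2*(-99)) = 14812 - 99*(1 - 198) = 14812 - 99*(-197) = 14812 + 19503 = 34315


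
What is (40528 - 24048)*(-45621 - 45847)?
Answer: -1507392640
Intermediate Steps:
(40528 - 24048)*(-45621 - 45847) = 16480*(-91468) = -1507392640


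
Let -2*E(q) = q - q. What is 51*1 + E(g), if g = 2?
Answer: 51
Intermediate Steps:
E(q) = 0 (E(q) = -(q - q)/2 = -1/2*0 = 0)
51*1 + E(g) = 51*1 + 0 = 51 + 0 = 51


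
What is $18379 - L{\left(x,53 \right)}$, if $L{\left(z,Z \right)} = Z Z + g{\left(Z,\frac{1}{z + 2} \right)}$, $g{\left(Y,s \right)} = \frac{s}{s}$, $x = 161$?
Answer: $15569$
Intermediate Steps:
$g{\left(Y,s \right)} = 1$
$L{\left(z,Z \right)} = 1 + Z^{2}$ ($L{\left(z,Z \right)} = Z Z + 1 = Z^{2} + 1 = 1 + Z^{2}$)
$18379 - L{\left(x,53 \right)} = 18379 - \left(1 + 53^{2}\right) = 18379 - \left(1 + 2809\right) = 18379 - 2810 = 15569$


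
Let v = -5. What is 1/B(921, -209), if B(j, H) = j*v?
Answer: -1/4605 ≈ -0.00021716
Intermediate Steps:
B(j, H) = -5*j (B(j, H) = j*(-5) = -5*j)
1/B(921, -209) = 1/(-5*921) = 1/(-4605) = -1/4605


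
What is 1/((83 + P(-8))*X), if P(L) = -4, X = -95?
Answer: -1/7505 ≈ -0.00013324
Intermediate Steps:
1/((83 + P(-8))*X) = 1/((83 - 4)*(-95)) = 1/(79*(-95)) = 1/(-7505) = -1/7505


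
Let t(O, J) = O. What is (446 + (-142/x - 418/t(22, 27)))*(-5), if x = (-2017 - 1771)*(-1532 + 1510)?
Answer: -88960825/41668 ≈ -2135.0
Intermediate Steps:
x = 83336 (x = -3788*(-22) = 83336)
(446 + (-142/x - 418/t(22, 27)))*(-5) = (446 + (-142/83336 - 418/22))*(-5) = (446 + (-142*1/83336 - 418*1/22))*(-5) = (446 + (-71/41668 - 19))*(-5) = (446 - 791763/41668)*(-5) = (17792165/41668)*(-5) = -88960825/41668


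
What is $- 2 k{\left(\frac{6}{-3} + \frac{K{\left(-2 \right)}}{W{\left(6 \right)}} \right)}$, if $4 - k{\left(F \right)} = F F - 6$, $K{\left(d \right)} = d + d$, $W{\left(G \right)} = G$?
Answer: $- \frac{52}{9} \approx -5.7778$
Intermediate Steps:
$K{\left(d \right)} = 2 d$
$k{\left(F \right)} = 10 - F^{2}$ ($k{\left(F \right)} = 4 - \left(F F - 6\right) = 4 - \left(F^{2} - 6\right) = 4 - \left(-6 + F^{2}\right) = 10 - F^{2}$)
$- 2 k{\left(\frac{6}{-3} + \frac{K{\left(-2 \right)}}{W{\left(6 \right)}} \right)} = - 2 \left(10 - \left(\frac{6}{-3} + \frac{2 \left(-2\right)}{6}\right)^{2}\right) = - 2 \left(10 - \left(6 \left(- \frac{1}{3}\right) - \frac{2}{3}\right)^{2}\right) = - 2 \left(10 - \left(-2 - \frac{2}{3}\right)^{2}\right) = - 2 \left(10 - \left(- \frac{8}{3}\right)^{2}\right) = - 2 \left(10 - \frac{64}{9}\right) = \left(-2\right) \frac{26}{9} = - \frac{52}{9}$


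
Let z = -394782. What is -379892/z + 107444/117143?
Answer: 43459322882/23122973913 ≈ 1.8795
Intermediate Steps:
-379892/z + 107444/117143 = -379892/(-394782) + 107444/117143 = -379892*(-1/394782) + 107444*(1/117143) = 189946/197391 + 107444/117143 = 43459322882/23122973913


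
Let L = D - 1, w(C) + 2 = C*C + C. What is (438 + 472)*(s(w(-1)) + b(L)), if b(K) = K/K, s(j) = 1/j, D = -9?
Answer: 455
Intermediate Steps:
w(C) = -2 + C + C² (w(C) = -2 + (C*C + C) = -2 + (C² + C) = -2 + (C + C²) = -2 + C + C²)
L = -10 (L = -9 - 1 = -10)
b(K) = 1
(438 + 472)*(s(w(-1)) + b(L)) = (438 + 472)*(1/(-2 - 1 + (-1)²) + 1) = 910*(1/(-2 - 1 + 1) + 1) = 910*(1/(-2) + 1) = 910*(-½ + 1) = 910*(½) = 455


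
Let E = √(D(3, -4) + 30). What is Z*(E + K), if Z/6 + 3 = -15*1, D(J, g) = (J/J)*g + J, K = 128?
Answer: -13824 - 108*√29 ≈ -14406.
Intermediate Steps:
D(J, g) = J + g (D(J, g) = 1*g + J = g + J = J + g)
Z = -108 (Z = -18 + 6*(-15*1) = -18 + 6*(-15) = -18 - 90 = -108)
E = √29 (E = √((3 - 4) + 30) = √(-1 + 30) = √29 ≈ 5.3852)
Z*(E + K) = -108*(√29 + 128) = -108*(128 + √29) = -13824 - 108*√29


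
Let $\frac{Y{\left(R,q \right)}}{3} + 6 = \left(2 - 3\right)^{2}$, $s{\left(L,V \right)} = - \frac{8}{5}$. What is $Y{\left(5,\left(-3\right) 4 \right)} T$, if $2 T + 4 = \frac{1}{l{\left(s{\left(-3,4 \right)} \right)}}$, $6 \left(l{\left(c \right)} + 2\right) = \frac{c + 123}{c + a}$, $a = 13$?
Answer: $\frac{4875}{77} \approx 63.312$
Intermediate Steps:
$s{\left(L,V \right)} = - \frac{8}{5}$ ($s{\left(L,V \right)} = \left(-8\right) \frac{1}{5} = - \frac{8}{5}$)
$Y{\left(R,q \right)} = -15$ ($Y{\left(R,q \right)} = -18 + 3 \left(2 - 3\right)^{2} = -18 + 3 \left(-1\right)^{2} = -18 + 3 \cdot 1 = -18 + 3 = -15$)
$l{\left(c \right)} = -2 + \frac{123 + c}{6 \left(13 + c\right)}$ ($l{\left(c \right)} = -2 + \frac{\left(c + 123\right) \frac{1}{c + 13}}{6} = -2 + \frac{\left(123 + c\right) \frac{1}{13 + c}}{6} = -2 + \frac{\frac{1}{13 + c} \left(123 + c\right)}{6} = -2 + \frac{123 + c}{6 \left(13 + c\right)}$)
$T = - \frac{325}{77}$ ($T = -2 + \frac{1}{2 \frac{11 \left(-3 - - \frac{8}{5}\right)}{6 \left(13 - \frac{8}{5}\right)}} = -2 + \frac{1}{2 \frac{11 \left(-3 + \frac{8}{5}\right)}{6 \cdot \frac{57}{5}}} = -2 + \frac{1}{2 \cdot \frac{11}{6} \cdot \frac{5}{57} \left(- \frac{7}{5}\right)} = -2 + \frac{1}{2 \left(- \frac{77}{342}\right)} = -2 + \frac{1}{2} \left(- \frac{342}{77}\right) = -2 - \frac{171}{77} = - \frac{325}{77} \approx -4.2208$)
$Y{\left(5,\left(-3\right) 4 \right)} T = \left(-15\right) \left(- \frac{325}{77}\right) = \frac{4875}{77}$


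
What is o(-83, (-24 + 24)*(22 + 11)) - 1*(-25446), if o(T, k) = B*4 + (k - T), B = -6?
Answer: 25505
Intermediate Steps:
o(T, k) = -24 + k - T (o(T, k) = -6*4 + (k - T) = -24 + (k - T) = -24 + k - T)
o(-83, (-24 + 24)*(22 + 11)) - 1*(-25446) = (-24 + (-24 + 24)*(22 + 11) - 1*(-83)) - 1*(-25446) = (-24 + 0*33 + 83) + 25446 = (-24 + 0 + 83) + 25446 = 59 + 25446 = 25505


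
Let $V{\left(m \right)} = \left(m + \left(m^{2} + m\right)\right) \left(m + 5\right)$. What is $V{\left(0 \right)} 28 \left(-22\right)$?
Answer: $0$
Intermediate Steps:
$V{\left(m \right)} = \left(5 + m\right) \left(m^{2} + 2 m\right)$ ($V{\left(m \right)} = \left(m + \left(m + m^{2}\right)\right) \left(5 + m\right) = \left(m^{2} + 2 m\right) \left(5 + m\right) = \left(5 + m\right) \left(m^{2} + 2 m\right)$)
$V{\left(0 \right)} 28 \left(-22\right) = 0 \left(10 + 0^{2} + 7 \cdot 0\right) 28 \left(-22\right) = 0 \left(10 + 0 + 0\right) 28 \left(-22\right) = 0 \cdot 10 \cdot 28 \left(-22\right) = 0 \cdot 28 \left(-22\right) = 0 \left(-22\right) = 0$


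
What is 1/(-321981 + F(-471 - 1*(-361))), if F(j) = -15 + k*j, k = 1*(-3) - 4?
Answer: -1/321226 ≈ -3.1131e-6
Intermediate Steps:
k = -7 (k = -3 - 4 = -7)
F(j) = -15 - 7*j
1/(-321981 + F(-471 - 1*(-361))) = 1/(-321981 + (-15 - 7*(-471 - 1*(-361)))) = 1/(-321981 + (-15 - 7*(-471 + 361))) = 1/(-321981 + (-15 - 7*(-110))) = 1/(-321981 + (-15 + 770)) = 1/(-321981 + 755) = 1/(-321226) = -1/321226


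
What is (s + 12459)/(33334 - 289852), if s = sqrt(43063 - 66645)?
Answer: -4153/85506 - I*sqrt(23582)/256518 ≈ -0.04857 - 0.00059865*I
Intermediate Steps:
s = I*sqrt(23582) (s = sqrt(-23582) = I*sqrt(23582) ≈ 153.56*I)
(s + 12459)/(33334 - 289852) = (I*sqrt(23582) + 12459)/(33334 - 289852) = (12459 + I*sqrt(23582))/(-256518) = (12459 + I*sqrt(23582))*(-1/256518) = -4153/85506 - I*sqrt(23582)/256518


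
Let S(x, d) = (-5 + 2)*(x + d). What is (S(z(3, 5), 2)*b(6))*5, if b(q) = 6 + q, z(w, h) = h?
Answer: -1260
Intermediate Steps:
S(x, d) = -3*d - 3*x (S(x, d) = -3*(d + x) = -3*d - 3*x)
(S(z(3, 5), 2)*b(6))*5 = ((-3*2 - 3*5)*(6 + 6))*5 = ((-6 - 15)*12)*5 = -21*12*5 = -252*5 = -1260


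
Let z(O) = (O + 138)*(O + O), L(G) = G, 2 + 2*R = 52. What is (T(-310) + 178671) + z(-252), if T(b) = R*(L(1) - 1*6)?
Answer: 236002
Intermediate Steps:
R = 25 (R = -1 + (½)*52 = -1 + 26 = 25)
z(O) = 2*O*(138 + O) (z(O) = (138 + O)*(2*O) = 2*O*(138 + O))
T(b) = -125 (T(b) = 25*(1 - 1*6) = 25*(1 - 6) = 25*(-5) = -125)
(T(-310) + 178671) + z(-252) = (-125 + 178671) + 2*(-252)*(138 - 252) = 178546 + 2*(-252)*(-114) = 178546 + 57456 = 236002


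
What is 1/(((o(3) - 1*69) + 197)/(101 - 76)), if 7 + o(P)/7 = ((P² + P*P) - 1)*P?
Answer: 25/436 ≈ 0.057339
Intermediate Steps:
o(P) = -49 + 7*P*(-1 + 2*P²) (o(P) = -49 + 7*(((P² + P*P) - 1)*P) = -49 + 7*(((P² + P²) - 1)*P) = -49 + 7*((2*P² - 1)*P) = -49 + 7*((-1 + 2*P²)*P) = -49 + 7*(P*(-1 + 2*P²)) = -49 + 7*P*(-1 + 2*P²))
1/(((o(3) - 1*69) + 197)/(101 - 76)) = 1/((((-49 - 7*3 + 14*3³) - 1*69) + 197)/(101 - 76)) = 1/((((-49 - 21 + 14*27) - 69) + 197)/25) = 1/((((-49 - 21 + 378) - 69) + 197)*(1/25)) = 1/(((308 - 69) + 197)*(1/25)) = 1/((239 + 197)*(1/25)) = 1/(436*(1/25)) = 1/(436/25) = 25/436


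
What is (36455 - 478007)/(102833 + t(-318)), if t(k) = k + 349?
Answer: -9199/2143 ≈ -4.2926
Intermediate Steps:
t(k) = 349 + k
(36455 - 478007)/(102833 + t(-318)) = (36455 - 478007)/(102833 + (349 - 318)) = -441552/(102833 + 31) = -441552/102864 = -441552*1/102864 = -9199/2143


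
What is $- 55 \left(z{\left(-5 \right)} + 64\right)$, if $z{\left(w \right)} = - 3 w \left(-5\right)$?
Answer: $605$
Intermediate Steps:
$z{\left(w \right)} = 15 w$
$- 55 \left(z{\left(-5 \right)} + 64\right) = - 55 \left(15 \left(-5\right) + 64\right) = - 55 \left(-75 + 64\right) = \left(-55\right) \left(-11\right) = 605$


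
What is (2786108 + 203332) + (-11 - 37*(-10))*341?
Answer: 3111859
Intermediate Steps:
(2786108 + 203332) + (-11 - 37*(-10))*341 = 2989440 + (-11 + 370)*341 = 2989440 + 359*341 = 2989440 + 122419 = 3111859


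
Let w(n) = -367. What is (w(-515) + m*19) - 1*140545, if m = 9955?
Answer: 48233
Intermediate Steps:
(w(-515) + m*19) - 1*140545 = (-367 + 9955*19) - 1*140545 = (-367 + 189145) - 140545 = 188778 - 140545 = 48233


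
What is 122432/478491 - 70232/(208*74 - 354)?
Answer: -15882123748/3597773829 ≈ -4.4144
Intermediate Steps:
122432/478491 - 70232/(208*74 - 354) = 122432*(1/478491) - 70232/(15392 - 354) = 122432/478491 - 70232/15038 = 122432/478491 - 70232*1/15038 = 122432/478491 - 35116/7519 = -15882123748/3597773829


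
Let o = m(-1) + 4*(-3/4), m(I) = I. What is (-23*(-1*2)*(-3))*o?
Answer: 552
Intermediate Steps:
o = -4 (o = -1 + 4*(-3/4) = -1 - 3 = -4)
(-23*(-1*2)*(-3))*o = -23*(-1*2)*(-3)*(-4) = -(-46)*(-3)*(-4) = -23*6*(-4) = -138*(-4) = 552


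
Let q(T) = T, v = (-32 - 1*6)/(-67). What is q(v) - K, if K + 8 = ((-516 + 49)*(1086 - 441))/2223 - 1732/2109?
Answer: 266149925/1836939 ≈ 144.89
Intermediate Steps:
v = 38/67 (v = (-32 - 6)*(-1/67) = -38*(-1/67) = 38/67 ≈ 0.56716)
K = -3956837/27417 (K = -8 + (((-516 + 49)*(1086 - 441))/2223 - 1732/2109) = -8 + (-467*645*(1/2223) - 1732*1/2109) = -8 + (-301215*1/2223 - 1732/2109) = -8 + (-100405/741 - 1732/2109) = -8 - 3737501/27417 = -3956837/27417 ≈ -144.32)
q(v) - K = 38/67 - 1*(-3956837/27417) = 38/67 + 3956837/27417 = 266149925/1836939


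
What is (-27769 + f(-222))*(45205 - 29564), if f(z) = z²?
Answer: 336516115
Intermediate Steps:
(-27769 + f(-222))*(45205 - 29564) = (-27769 + (-222)²)*(45205 - 29564) = (-27769 + 49284)*15641 = 21515*15641 = 336516115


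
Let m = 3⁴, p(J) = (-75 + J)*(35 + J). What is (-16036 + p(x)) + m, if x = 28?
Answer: -18916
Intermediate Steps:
m = 81
(-16036 + p(x)) + m = (-16036 + (-2625 + 28² - 40*28)) + 81 = (-16036 + (-2625 + 784 - 1120)) + 81 = (-16036 - 2961) + 81 = -18997 + 81 = -18916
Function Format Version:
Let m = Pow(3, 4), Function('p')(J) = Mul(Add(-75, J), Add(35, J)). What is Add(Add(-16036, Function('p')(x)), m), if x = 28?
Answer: -18916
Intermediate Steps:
m = 81
Add(Add(-16036, Function('p')(x)), m) = Add(Add(-16036, Add(-2625, Pow(28, 2), Mul(-40, 28))), 81) = Add(Add(-16036, Add(-2625, 784, -1120)), 81) = Add(Add(-16036, -2961), 81) = Add(-18997, 81) = -18916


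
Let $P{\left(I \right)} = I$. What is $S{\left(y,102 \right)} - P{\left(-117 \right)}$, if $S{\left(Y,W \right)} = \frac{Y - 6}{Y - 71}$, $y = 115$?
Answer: $\frac{5257}{44} \approx 119.48$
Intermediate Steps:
$S{\left(Y,W \right)} = \frac{-6 + Y}{-71 + Y}$
$S{\left(y,102 \right)} - P{\left(-117 \right)} = \frac{-6 + 115}{-71 + 115} - -117 = \frac{1}{44} \cdot 109 + 117 = \frac{109}{44} + 117 = \frac{5257}{44}$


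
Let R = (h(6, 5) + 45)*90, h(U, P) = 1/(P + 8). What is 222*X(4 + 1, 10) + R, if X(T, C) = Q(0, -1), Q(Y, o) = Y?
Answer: 52740/13 ≈ 4056.9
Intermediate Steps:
h(U, P) = 1/(8 + P)
X(T, C) = 0
R = 52740/13 (R = (1/(8 + 5) + 45)*90 = (1/13 + 45)*90 = (586/13)*90 = 52740/13 ≈ 4056.9)
222*X(4 + 1, 10) + R = 222*0 + 52740/13 = 0 + 52740/13 = 52740/13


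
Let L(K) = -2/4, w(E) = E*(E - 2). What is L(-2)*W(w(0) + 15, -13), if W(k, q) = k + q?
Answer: -1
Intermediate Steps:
w(E) = E*(-2 + E)
L(K) = -1/2 (L(K) = -2*1/4 = -1/2)
L(-2)*W(w(0) + 15, -13) = -((0*(-2 + 0) + 15) - 13)/2 = -((0*(-2) + 15) - 13)/2 = -((0 + 15) - 13)/2 = -(15 - 13)/2 = -1/2*2 = -1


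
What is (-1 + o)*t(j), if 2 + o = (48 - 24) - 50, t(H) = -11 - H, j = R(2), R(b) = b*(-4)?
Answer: 87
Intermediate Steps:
R(b) = -4*b
j = -8 (j = -4*2 = -8)
o = -28 (o = -2 + ((48 - 24) - 50) = -2 + (24 - 50) = -2 - 26 = -28)
(-1 + o)*t(j) = (-1 - 28)*(-11 - 1*(-8)) = -29*(-11 + 8) = -29*(-3) = 87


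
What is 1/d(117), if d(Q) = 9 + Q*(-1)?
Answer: -1/108 ≈ -0.0092593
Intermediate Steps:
d(Q) = 9 - Q
1/d(117) = 1/(9 - 1*117) = 1/(9 - 117) = 1/(-108) = -1/108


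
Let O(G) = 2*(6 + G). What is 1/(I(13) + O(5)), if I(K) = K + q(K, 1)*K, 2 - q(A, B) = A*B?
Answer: -1/108 ≈ -0.0092593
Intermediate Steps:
q(A, B) = 2 - A*B
O(G) = 12 + 2*G
I(K) = K + K*(2 - K) (I(K) = K + (2 - 1*K*1)*K = K + (2 - K)*K = K + K*(2 - K))
1/(I(13) + O(5)) = 1/(13*(3 - 1*13) + (12 + 2*5)) = 1/(13*(3 - 13) + (12 + 10)) = 1/(13*(-10) + 22) = 1/(-130 + 22) = 1/(-108) = -1/108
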